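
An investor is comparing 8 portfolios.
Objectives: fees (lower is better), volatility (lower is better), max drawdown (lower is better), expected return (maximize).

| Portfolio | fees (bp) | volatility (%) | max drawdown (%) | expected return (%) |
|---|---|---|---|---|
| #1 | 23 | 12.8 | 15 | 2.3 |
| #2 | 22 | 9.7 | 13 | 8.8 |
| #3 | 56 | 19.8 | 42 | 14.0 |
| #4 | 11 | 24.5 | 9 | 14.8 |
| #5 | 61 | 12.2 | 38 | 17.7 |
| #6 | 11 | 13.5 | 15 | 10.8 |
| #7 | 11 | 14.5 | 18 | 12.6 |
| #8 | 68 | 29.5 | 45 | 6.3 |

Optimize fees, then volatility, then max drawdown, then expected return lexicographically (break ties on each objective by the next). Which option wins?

First minimize fees: best is 11, kept {#4, #6, #7}.
Then minimize volatility: best is 13.5, kept {#6}.

#6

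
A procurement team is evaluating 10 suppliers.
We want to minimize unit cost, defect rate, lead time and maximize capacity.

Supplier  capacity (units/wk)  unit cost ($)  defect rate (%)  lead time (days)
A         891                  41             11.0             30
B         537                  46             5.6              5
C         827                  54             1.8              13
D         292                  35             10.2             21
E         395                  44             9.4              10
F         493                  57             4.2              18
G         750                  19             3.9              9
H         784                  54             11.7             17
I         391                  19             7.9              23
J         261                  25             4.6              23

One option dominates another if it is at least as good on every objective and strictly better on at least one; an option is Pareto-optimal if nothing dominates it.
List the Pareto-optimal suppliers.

A, B, C, G

A: not dominated (best capacity).
B: not dominated (best lead time).
C: not dominated (best defect rate).
D: dominated by G (capacity 750≥292, unit cost 19≤35, defect rate 3.9≤10.2, lead time 9≤21).
E: dominated by G (capacity 750≥395, unit cost 19≤44, defect rate 3.9≤9.4, lead time 9≤10).
F: dominated by C (capacity 827≥493, unit cost 54≤57, defect rate 1.8≤4.2, lead time 13≤18).
G: not dominated.
H: dominated by C (capacity 827≥784, unit cost 54≤54, defect rate 1.8≤11.7, lead time 13≤17).
I: dominated by G (capacity 750≥391, unit cost 19≤19, defect rate 3.9≤7.9, lead time 9≤23).
J: dominated by G (capacity 750≥261, unit cost 19≤25, defect rate 3.9≤4.6, lead time 9≤23).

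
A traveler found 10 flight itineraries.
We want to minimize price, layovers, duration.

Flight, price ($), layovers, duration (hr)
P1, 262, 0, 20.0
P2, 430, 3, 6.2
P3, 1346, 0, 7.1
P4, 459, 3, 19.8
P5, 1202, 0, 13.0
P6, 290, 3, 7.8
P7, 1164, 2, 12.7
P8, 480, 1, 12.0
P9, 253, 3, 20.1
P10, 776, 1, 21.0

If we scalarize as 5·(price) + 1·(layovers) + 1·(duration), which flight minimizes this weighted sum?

P9

P1: 5·262 + 1·0 + 1·20.0 = 1330.0
P2: 5·430 + 1·3 + 1·6.2 = 2159.2
P3: 5·1346 + 1·0 + 1·7.1 = 6737.1
P4: 5·459 + 1·3 + 1·19.8 = 2317.8
P5: 5·1202 + 1·0 + 1·13.0 = 6023.0
P6: 5·290 + 1·3 + 1·7.8 = 1460.8
P7: 5·1164 + 1·2 + 1·12.7 = 5834.7
P8: 5·480 + 1·1 + 1·12.0 = 2413.0
P9: 5·253 + 1·3 + 1·20.1 = 1288.1
P10: 5·776 + 1·1 + 1·21.0 = 3902.0
Lowest: P9 at 1288.1.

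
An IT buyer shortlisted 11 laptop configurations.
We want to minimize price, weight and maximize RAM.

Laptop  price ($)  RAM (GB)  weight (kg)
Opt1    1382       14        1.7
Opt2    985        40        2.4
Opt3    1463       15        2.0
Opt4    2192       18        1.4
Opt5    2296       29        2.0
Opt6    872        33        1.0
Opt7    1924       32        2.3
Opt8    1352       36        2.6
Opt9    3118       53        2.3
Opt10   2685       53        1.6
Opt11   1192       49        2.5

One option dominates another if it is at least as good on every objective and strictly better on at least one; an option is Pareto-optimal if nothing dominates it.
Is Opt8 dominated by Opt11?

Yes

Opt11 vs Opt8: price 1192≤1352, RAM 49≥36, weight 2.5≤2.6 — Opt11 is at least as good on every objective with at least one strict improvement.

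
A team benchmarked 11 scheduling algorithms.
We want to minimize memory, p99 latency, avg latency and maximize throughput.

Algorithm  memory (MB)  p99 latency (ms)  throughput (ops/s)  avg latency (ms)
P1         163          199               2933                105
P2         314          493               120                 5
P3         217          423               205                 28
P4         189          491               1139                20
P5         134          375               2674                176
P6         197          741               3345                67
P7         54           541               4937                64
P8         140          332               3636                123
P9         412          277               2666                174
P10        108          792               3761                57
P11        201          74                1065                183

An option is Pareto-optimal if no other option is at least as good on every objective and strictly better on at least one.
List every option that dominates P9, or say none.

P1: memory 163≤412, p99 latency 199≤277, throughput 2933≥2666, avg latency 105≤174 — dominates P9.
Others (P2, P3, P4, P5, P6, P7, P8, P10, P11) are each worse than P9 on at least one objective.

P1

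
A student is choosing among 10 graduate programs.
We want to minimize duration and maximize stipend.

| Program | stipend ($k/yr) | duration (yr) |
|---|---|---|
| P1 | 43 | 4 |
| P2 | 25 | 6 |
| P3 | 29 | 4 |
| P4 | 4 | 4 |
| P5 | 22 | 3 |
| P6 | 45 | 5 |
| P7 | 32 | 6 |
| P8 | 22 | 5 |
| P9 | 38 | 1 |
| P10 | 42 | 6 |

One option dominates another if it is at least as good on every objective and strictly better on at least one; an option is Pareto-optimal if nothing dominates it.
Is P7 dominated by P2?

No

P2 vs P7: P2 is worse on stipend (25 vs 32), so it does not dominate P7.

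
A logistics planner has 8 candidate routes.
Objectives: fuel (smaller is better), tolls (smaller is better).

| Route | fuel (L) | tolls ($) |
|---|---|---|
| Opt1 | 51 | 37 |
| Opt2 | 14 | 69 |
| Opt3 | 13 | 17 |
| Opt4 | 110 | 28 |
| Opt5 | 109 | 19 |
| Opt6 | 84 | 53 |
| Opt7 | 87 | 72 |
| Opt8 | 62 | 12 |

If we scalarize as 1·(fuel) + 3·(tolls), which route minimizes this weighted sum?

Opt3

Opt1: 1·51 + 3·37 = 162
Opt2: 1·14 + 3·69 = 221
Opt3: 1·13 + 3·17 = 64
Opt4: 1·110 + 3·28 = 194
Opt5: 1·109 + 3·19 = 166
Opt6: 1·84 + 3·53 = 243
Opt7: 1·87 + 3·72 = 303
Opt8: 1·62 + 3·12 = 98
Lowest: Opt3 at 64.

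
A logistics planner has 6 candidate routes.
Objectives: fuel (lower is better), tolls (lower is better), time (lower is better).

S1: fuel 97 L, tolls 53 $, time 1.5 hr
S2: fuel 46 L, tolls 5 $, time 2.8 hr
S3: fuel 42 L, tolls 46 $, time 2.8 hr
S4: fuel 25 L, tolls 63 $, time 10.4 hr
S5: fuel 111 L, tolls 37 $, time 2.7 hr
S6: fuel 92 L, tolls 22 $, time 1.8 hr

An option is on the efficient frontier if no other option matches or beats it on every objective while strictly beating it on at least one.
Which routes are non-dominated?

S1, S2, S3, S4, S6

S1: not dominated (best time).
S2: not dominated (best tolls).
S3: not dominated.
S4: not dominated (best fuel).
S5: dominated by S6 (fuel 92≤111, tolls 22≤37, time 1.8≤2.7).
S6: not dominated.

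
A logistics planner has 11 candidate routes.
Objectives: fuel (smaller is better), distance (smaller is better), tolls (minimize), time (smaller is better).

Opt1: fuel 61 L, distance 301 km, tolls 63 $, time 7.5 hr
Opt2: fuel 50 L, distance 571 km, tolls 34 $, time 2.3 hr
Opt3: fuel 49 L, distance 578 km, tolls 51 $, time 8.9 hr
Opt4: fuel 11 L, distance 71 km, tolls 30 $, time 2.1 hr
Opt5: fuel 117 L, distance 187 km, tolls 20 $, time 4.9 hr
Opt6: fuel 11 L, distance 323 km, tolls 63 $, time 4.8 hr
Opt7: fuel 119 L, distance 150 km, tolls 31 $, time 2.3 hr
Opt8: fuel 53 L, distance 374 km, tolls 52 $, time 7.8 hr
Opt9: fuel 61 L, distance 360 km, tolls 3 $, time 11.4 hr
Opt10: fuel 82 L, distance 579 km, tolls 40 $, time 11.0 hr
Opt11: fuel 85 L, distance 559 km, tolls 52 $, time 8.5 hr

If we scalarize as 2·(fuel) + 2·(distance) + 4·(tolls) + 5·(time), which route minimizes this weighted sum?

Opt4

Opt1: 2·61 + 2·301 + 4·63 + 5·7.5 = 1013.5
Opt2: 2·50 + 2·571 + 4·34 + 5·2.3 = 1389.5
Opt3: 2·49 + 2·578 + 4·51 + 5·8.9 = 1502.5
Opt4: 2·11 + 2·71 + 4·30 + 5·2.1 = 294.5
Opt5: 2·117 + 2·187 + 4·20 + 5·4.9 = 712.5
Opt6: 2·11 + 2·323 + 4·63 + 5·4.8 = 944.0
Opt7: 2·119 + 2·150 + 4·31 + 5·2.3 = 673.5
Opt8: 2·53 + 2·374 + 4·52 + 5·7.8 = 1101.0
Opt9: 2·61 + 2·360 + 4·3 + 5·11.4 = 911.0
Opt10: 2·82 + 2·579 + 4·40 + 5·11.0 = 1537.0
Opt11: 2·85 + 2·559 + 4·52 + 5·8.5 = 1538.5
Lowest: Opt4 at 294.5.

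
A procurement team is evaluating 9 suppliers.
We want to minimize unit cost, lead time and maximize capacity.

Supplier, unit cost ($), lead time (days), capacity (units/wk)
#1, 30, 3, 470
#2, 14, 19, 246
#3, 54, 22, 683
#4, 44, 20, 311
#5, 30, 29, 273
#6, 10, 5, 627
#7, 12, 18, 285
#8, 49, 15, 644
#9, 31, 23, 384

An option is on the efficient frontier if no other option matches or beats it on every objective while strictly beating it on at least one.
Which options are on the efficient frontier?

#1: not dominated (best lead time).
#2: dominated by #6 (unit cost 10≤14, lead time 5≤19, capacity 627≥246).
#3: not dominated (best capacity).
#4: dominated by #1 (unit cost 30≤44, lead time 3≤20, capacity 470≥311).
#5: dominated by #1 (unit cost 30≤30, lead time 3≤29, capacity 470≥273).
#6: not dominated (best unit cost).
#7: dominated by #6 (unit cost 10≤12, lead time 5≤18, capacity 627≥285).
#8: not dominated.
#9: dominated by #1 (unit cost 30≤31, lead time 3≤23, capacity 470≥384).

#1, #3, #6, #8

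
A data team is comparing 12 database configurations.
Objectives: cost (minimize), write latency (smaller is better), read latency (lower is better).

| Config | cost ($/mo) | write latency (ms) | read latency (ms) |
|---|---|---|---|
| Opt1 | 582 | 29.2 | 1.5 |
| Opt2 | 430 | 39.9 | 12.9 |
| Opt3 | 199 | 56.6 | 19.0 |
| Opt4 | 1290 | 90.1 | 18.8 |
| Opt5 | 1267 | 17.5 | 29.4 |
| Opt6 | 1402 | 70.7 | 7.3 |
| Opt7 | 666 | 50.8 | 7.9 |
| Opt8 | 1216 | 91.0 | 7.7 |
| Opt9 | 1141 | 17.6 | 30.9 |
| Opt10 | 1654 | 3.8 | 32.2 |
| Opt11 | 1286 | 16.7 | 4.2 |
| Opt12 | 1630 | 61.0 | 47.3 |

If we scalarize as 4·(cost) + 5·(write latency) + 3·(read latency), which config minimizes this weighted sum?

Opt3

Opt1: 4·582 + 5·29.2 + 3·1.5 = 2478.5
Opt2: 4·430 + 5·39.9 + 3·12.9 = 1958.2
Opt3: 4·199 + 5·56.6 + 3·19.0 = 1136.0
Opt4: 4·1290 + 5·90.1 + 3·18.8 = 5666.9
Opt5: 4·1267 + 5·17.5 + 3·29.4 = 5243.7
Opt6: 4·1402 + 5·70.7 + 3·7.3 = 5983.4
Opt7: 4·666 + 5·50.8 + 3·7.9 = 2941.7
Opt8: 4·1216 + 5·91.0 + 3·7.7 = 5342.1
Opt9: 4·1141 + 5·17.6 + 3·30.9 = 4744.7
Opt10: 4·1654 + 5·3.8 + 3·32.2 = 6731.6
Opt11: 4·1286 + 5·16.7 + 3·4.2 = 5240.1
Opt12: 4·1630 + 5·61.0 + 3·47.3 = 6966.9
Lowest: Opt3 at 1136.0.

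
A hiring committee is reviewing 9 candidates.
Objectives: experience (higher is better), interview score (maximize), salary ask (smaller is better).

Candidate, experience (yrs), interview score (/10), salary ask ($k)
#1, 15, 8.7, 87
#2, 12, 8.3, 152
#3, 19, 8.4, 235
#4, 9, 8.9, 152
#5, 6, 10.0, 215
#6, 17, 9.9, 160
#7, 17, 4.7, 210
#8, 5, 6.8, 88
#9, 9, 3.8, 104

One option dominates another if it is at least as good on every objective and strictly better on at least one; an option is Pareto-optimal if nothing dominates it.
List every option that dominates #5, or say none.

none

#1: worse on interview score (8.7 vs 10.0).
#2: worse on interview score (8.3 vs 10.0).
#3: worse on interview score (8.4 vs 10.0).
#4: worse on interview score (8.9 vs 10.0).
#6: worse on interview score (9.9 vs 10.0).
#7: worse on interview score (4.7 vs 10.0).
#8: worse on experience (5 vs 6).
#9: worse on interview score (3.8 vs 10.0).
No option dominates #5.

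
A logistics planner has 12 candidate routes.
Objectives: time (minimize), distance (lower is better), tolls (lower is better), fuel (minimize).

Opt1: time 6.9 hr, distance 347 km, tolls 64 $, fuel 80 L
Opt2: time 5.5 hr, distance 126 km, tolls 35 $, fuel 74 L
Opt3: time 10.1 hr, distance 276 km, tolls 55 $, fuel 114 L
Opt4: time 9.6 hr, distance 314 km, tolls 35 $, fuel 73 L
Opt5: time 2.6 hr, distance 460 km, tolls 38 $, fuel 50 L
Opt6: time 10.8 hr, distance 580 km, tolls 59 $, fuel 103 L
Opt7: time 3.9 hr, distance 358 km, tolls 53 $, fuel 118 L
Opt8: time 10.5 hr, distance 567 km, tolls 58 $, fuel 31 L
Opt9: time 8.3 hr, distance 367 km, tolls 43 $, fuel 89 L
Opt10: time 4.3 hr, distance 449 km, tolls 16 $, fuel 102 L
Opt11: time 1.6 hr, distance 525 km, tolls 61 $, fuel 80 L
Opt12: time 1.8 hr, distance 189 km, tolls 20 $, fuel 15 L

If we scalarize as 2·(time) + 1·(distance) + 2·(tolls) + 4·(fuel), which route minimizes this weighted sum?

Opt1: 2·6.9 + 1·347 + 2·64 + 4·80 = 808.8
Opt2: 2·5.5 + 1·126 + 2·35 + 4·74 = 503.0
Opt3: 2·10.1 + 1·276 + 2·55 + 4·114 = 862.2
Opt4: 2·9.6 + 1·314 + 2·35 + 4·73 = 695.2
Opt5: 2·2.6 + 1·460 + 2·38 + 4·50 = 741.2
Opt6: 2·10.8 + 1·580 + 2·59 + 4·103 = 1131.6
Opt7: 2·3.9 + 1·358 + 2·53 + 4·118 = 943.8
Opt8: 2·10.5 + 1·567 + 2·58 + 4·31 = 828.0
Opt9: 2·8.3 + 1·367 + 2·43 + 4·89 = 825.6
Opt10: 2·4.3 + 1·449 + 2·16 + 4·102 = 897.6
Opt11: 2·1.6 + 1·525 + 2·61 + 4·80 = 970.2
Opt12: 2·1.8 + 1·189 + 2·20 + 4·15 = 292.6
Lowest: Opt12 at 292.6.

Opt12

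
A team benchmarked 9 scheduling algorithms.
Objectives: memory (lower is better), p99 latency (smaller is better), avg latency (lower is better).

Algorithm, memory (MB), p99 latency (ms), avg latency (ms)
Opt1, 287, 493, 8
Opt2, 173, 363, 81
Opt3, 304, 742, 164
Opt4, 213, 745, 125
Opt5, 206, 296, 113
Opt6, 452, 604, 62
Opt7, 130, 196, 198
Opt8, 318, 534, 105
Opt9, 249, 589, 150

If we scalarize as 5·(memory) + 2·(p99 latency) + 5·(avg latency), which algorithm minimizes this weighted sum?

Opt1: 5·287 + 2·493 + 5·8 = 2461
Opt2: 5·173 + 2·363 + 5·81 = 1996
Opt3: 5·304 + 2·742 + 5·164 = 3824
Opt4: 5·213 + 2·745 + 5·125 = 3180
Opt5: 5·206 + 2·296 + 5·113 = 2187
Opt6: 5·452 + 2·604 + 5·62 = 3778
Opt7: 5·130 + 2·196 + 5·198 = 2032
Opt8: 5·318 + 2·534 + 5·105 = 3183
Opt9: 5·249 + 2·589 + 5·150 = 3173
Lowest: Opt2 at 1996.

Opt2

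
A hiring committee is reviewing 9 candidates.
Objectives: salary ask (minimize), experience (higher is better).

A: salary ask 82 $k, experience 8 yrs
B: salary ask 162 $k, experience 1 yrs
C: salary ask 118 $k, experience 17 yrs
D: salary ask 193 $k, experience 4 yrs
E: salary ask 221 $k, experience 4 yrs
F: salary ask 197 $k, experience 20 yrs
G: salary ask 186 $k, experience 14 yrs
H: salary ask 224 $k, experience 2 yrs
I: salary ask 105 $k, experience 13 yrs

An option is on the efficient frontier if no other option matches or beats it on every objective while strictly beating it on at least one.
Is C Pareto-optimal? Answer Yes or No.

Yes

A: worse on experience (8 vs 17).
B: worse on salary ask (162 vs 118).
D: worse on salary ask (193 vs 118).
E: worse on salary ask (221 vs 118).
F: worse on salary ask (197 vs 118).
G: worse on salary ask (186 vs 118).
H: worse on salary ask (224 vs 118).
I: worse on experience (13 vs 17).
No option is at least as good as C on every objective and strictly better on one.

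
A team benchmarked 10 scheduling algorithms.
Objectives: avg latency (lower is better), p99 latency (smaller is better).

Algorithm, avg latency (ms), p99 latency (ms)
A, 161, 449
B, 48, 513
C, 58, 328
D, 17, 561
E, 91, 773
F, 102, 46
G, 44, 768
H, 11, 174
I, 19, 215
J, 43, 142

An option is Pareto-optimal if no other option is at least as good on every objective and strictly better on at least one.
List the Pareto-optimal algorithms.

F, H, J

A: dominated by C (avg latency 58≤161, p99 latency 328≤449).
B: dominated by H (avg latency 11≤48, p99 latency 174≤513).
C: dominated by H (avg latency 11≤58, p99 latency 174≤328).
D: dominated by H (avg latency 11≤17, p99 latency 174≤561).
E: dominated by B (avg latency 48≤91, p99 latency 513≤773).
F: not dominated (best p99 latency).
G: dominated by D (avg latency 17≤44, p99 latency 561≤768).
H: not dominated (best avg latency).
I: dominated by H (avg latency 11≤19, p99 latency 174≤215).
J: not dominated.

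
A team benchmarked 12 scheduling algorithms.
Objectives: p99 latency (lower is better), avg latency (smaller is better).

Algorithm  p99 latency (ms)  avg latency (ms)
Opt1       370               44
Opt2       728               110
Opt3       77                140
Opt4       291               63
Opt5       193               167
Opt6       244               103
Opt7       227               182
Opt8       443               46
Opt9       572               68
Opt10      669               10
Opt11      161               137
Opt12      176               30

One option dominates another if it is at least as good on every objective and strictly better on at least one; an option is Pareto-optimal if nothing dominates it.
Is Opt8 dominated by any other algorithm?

Yes

Opt1 vs Opt8: p99 latency 370≤443, avg latency 44≤46 — Opt1 is at least as good on every objective and strictly better on at least one, so Opt1 dominates Opt8.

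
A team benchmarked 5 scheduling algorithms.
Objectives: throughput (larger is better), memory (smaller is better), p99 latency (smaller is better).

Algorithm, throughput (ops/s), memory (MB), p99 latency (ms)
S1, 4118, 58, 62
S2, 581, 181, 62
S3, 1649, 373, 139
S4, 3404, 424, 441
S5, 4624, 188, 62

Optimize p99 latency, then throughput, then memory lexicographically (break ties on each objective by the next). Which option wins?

S5

First minimize p99 latency: best is 62, kept {S1, S2, S5}.
Then maximize throughput: best is 4624, kept {S5}.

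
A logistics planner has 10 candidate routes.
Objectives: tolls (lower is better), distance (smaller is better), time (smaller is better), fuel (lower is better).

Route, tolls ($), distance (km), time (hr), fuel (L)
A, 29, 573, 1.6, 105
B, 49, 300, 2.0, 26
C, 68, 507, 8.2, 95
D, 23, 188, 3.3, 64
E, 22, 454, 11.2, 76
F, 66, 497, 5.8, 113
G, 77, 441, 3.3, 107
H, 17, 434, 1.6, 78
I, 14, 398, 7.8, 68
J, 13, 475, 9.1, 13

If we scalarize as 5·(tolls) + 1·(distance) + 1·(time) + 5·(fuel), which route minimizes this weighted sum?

J

A: 5·29 + 1·573 + 1·1.6 + 5·105 = 1244.6
B: 5·49 + 1·300 + 1·2.0 + 5·26 = 677.0
C: 5·68 + 1·507 + 1·8.2 + 5·95 = 1330.2
D: 5·23 + 1·188 + 1·3.3 + 5·64 = 626.3
E: 5·22 + 1·454 + 1·11.2 + 5·76 = 955.2
F: 5·66 + 1·497 + 1·5.8 + 5·113 = 1397.8
G: 5·77 + 1·441 + 1·3.3 + 5·107 = 1364.3
H: 5·17 + 1·434 + 1·1.6 + 5·78 = 910.6
I: 5·14 + 1·398 + 1·7.8 + 5·68 = 815.8
J: 5·13 + 1·475 + 1·9.1 + 5·13 = 614.1
Lowest: J at 614.1.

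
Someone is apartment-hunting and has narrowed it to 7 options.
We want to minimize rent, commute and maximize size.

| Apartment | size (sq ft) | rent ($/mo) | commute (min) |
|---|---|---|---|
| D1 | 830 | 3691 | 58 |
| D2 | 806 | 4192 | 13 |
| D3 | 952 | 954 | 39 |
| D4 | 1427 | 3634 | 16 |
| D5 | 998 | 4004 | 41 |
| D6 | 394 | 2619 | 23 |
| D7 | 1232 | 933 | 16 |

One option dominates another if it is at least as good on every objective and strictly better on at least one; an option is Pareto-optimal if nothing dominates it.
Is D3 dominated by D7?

D7 vs D3: size 1232≥952, rent 933≤954, commute 16≤39 — D7 is at least as good on every objective with at least one strict improvement.

Yes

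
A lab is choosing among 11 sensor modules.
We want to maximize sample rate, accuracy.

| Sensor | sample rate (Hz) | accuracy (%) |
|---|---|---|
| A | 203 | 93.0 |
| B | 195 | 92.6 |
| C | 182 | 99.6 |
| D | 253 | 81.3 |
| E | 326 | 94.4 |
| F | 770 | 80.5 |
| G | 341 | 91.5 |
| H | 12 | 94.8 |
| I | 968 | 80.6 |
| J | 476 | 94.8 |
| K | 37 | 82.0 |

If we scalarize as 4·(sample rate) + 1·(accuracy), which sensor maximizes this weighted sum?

A: 4·203 + 1·93.0 = 905.0
B: 4·195 + 1·92.6 = 872.6
C: 4·182 + 1·99.6 = 827.6
D: 4·253 + 1·81.3 = 1093.3
E: 4·326 + 1·94.4 = 1398.4
F: 4·770 + 1·80.5 = 3160.5
G: 4·341 + 1·91.5 = 1455.5
H: 4·12 + 1·94.8 = 142.8
I: 4·968 + 1·80.6 = 3952.6
J: 4·476 + 1·94.8 = 1998.8
K: 4·37 + 1·82.0 = 230.0
Highest: I at 3952.6.

I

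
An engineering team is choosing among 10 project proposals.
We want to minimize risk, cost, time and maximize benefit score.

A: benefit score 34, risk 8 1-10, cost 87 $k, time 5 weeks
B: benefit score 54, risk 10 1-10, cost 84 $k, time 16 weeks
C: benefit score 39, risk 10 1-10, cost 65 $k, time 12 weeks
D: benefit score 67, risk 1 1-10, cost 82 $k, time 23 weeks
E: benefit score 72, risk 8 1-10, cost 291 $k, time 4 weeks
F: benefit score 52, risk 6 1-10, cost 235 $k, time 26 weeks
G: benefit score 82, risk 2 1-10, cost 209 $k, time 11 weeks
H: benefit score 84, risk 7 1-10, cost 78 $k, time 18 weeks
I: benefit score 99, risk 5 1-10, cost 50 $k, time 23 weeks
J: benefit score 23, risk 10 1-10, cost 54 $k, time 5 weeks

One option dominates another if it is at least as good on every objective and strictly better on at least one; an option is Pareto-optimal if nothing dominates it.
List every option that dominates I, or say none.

A: worse on benefit score (34 vs 99).
B: worse on benefit score (54 vs 99).
C: worse on benefit score (39 vs 99).
D: worse on benefit score (67 vs 99).
E: worse on benefit score (72 vs 99).
F: worse on benefit score (52 vs 99).
G: worse on benefit score (82 vs 99).
H: worse on benefit score (84 vs 99).
J: worse on benefit score (23 vs 99).
No option dominates I.

none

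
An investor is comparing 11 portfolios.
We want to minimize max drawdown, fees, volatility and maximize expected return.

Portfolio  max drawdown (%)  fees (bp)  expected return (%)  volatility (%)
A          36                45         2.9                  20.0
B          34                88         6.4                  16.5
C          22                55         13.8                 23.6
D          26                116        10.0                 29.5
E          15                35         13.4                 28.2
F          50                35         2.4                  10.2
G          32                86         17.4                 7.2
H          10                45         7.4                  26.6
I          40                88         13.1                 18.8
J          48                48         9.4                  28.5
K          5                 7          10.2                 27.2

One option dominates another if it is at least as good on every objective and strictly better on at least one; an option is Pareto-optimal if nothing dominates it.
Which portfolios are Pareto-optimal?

A, C, E, F, G, H, K

A: not dominated.
B: dominated by G (max drawdown 32≤34, fees 86≤88, expected return 17.4≥6.4, volatility 7.2≤16.5).
C: not dominated.
D: dominated by C (max drawdown 22≤26, fees 55≤116, expected return 13.8≥10.0, volatility 23.6≤29.5).
E: not dominated.
F: not dominated.
G: not dominated (best expected return).
H: not dominated.
I: dominated by G (max drawdown 32≤40, fees 86≤88, expected return 17.4≥13.1, volatility 7.2≤18.8).
J: dominated by E (max drawdown 15≤48, fees 35≤48, expected return 13.4≥9.4, volatility 28.2≤28.5).
K: not dominated (best max drawdown).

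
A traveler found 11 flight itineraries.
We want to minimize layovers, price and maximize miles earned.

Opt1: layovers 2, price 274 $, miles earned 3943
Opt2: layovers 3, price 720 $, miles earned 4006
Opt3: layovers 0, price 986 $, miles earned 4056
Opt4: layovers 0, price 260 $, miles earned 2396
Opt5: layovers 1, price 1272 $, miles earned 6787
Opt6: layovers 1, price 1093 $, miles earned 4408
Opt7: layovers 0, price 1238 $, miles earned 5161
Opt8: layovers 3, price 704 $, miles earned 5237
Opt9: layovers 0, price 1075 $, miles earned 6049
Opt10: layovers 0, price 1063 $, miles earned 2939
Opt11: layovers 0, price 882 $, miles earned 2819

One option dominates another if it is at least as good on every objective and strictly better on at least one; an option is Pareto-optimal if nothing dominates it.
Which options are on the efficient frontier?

Opt1: not dominated.
Opt2: dominated by Opt8 (layovers 3≤3, price 704≤720, miles earned 5237≥4006).
Opt3: not dominated.
Opt4: not dominated (best price).
Opt5: not dominated (best miles earned).
Opt6: dominated by Opt9 (layovers 0≤1, price 1075≤1093, miles earned 6049≥4408).
Opt7: dominated by Opt9 (layovers 0≤0, price 1075≤1238, miles earned 6049≥5161).
Opt8: not dominated.
Opt9: not dominated.
Opt10: dominated by Opt3 (layovers 0≤0, price 986≤1063, miles earned 4056≥2939).
Opt11: not dominated.

Opt1, Opt3, Opt4, Opt5, Opt8, Opt9, Opt11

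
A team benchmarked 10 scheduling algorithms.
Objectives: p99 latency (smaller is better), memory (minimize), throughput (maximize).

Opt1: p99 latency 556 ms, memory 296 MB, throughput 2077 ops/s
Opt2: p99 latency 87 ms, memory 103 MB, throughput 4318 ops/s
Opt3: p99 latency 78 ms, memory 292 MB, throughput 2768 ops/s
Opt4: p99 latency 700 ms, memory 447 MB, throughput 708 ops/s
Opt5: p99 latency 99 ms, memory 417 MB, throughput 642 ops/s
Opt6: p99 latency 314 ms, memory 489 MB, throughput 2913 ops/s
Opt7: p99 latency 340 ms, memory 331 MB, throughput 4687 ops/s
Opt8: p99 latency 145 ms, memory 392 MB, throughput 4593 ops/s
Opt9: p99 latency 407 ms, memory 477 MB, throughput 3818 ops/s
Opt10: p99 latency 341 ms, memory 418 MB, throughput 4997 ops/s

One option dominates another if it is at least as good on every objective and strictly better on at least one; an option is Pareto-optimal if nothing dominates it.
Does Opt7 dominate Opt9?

Yes

Opt7 vs Opt9: p99 latency 340≤407, memory 331≤477, throughput 4687≥3818 — Opt7 is at least as good on every objective with at least one strict improvement.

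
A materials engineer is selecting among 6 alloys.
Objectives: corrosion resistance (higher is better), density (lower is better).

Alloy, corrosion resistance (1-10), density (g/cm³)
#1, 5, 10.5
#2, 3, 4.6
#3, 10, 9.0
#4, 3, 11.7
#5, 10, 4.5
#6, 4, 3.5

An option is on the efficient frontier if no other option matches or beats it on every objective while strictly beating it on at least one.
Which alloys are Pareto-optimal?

#5, #6

#1: dominated by #3 (corrosion resistance 10≥5, density 9.0≤10.5).
#2: dominated by #5 (corrosion resistance 10≥3, density 4.5≤4.6).
#3: dominated by #5 (corrosion resistance 10≥10, density 4.5≤9.0).
#4: dominated by #1 (corrosion resistance 5≥3, density 10.5≤11.7).
#5: not dominated.
#6: not dominated (best density).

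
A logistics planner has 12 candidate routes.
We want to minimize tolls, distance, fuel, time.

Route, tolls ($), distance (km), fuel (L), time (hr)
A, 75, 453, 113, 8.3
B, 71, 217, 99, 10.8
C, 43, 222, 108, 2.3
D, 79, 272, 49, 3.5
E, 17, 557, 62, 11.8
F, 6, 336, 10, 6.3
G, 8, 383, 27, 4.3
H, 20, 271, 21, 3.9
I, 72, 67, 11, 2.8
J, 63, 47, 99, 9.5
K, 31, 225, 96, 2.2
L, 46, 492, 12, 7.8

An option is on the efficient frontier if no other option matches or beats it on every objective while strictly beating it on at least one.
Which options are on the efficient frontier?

C, F, G, H, I, J, K

A: dominated by C (tolls 43≤75, distance 222≤453, fuel 108≤113, time 2.3≤8.3).
B: dominated by J (tolls 63≤71, distance 47≤217, fuel 99≤99, time 9.5≤10.8).
C: not dominated.
D: dominated by I (tolls 72≤79, distance 67≤272, fuel 11≤49, time 2.8≤3.5).
E: dominated by F (tolls 6≤17, distance 336≤557, fuel 10≤62, time 6.3≤11.8).
F: not dominated (best tolls).
G: not dominated.
H: not dominated.
I: not dominated.
J: not dominated (best distance).
K: not dominated (best time).
L: dominated by F (tolls 6≤46, distance 336≤492, fuel 10≤12, time 6.3≤7.8).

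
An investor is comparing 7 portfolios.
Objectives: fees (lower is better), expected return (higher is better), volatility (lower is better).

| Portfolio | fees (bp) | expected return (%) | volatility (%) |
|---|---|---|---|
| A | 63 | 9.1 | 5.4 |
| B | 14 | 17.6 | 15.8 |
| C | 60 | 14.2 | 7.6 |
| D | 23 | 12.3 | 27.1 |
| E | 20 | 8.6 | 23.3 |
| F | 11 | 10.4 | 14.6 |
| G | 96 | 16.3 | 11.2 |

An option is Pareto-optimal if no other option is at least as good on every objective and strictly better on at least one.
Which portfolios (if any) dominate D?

B

B: fees 14≤23, expected return 17.6≥12.3, volatility 15.8≤27.1 — dominates D.
Others (A, C, E, F, G) are each worse than D on at least one objective.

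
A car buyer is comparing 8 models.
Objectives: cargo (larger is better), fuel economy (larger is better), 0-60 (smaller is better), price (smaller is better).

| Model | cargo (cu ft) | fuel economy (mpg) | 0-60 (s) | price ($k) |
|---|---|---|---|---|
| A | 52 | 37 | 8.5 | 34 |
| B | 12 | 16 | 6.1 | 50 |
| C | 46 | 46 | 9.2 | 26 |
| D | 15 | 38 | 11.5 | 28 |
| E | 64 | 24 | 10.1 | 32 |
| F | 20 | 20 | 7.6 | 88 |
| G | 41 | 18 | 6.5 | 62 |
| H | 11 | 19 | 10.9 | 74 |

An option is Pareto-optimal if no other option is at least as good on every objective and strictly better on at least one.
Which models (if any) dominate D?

C

C: cargo 46≥15, fuel economy 46≥38, 0-60 9.2≤11.5, price 26≤28 — dominates D.
Others (A, B, E, F, G, H) are each worse than D on at least one objective.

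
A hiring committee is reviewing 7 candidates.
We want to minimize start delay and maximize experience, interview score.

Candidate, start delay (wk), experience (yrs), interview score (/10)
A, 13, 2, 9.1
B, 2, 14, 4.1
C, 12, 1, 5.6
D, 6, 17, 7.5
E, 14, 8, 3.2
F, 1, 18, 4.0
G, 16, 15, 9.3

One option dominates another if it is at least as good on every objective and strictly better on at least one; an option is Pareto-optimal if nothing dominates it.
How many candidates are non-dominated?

5

A: not dominated.
B: not dominated.
C: dominated by D (start delay 6≤12, experience 17≥1, interview score 7.5≥5.6).
D: not dominated.
E: dominated by B (start delay 2≤14, experience 14≥8, interview score 4.1≥3.2).
F: not dominated (best start delay).
G: not dominated (best interview score).
Pareto-optimal: A, B, D, F, G → 5.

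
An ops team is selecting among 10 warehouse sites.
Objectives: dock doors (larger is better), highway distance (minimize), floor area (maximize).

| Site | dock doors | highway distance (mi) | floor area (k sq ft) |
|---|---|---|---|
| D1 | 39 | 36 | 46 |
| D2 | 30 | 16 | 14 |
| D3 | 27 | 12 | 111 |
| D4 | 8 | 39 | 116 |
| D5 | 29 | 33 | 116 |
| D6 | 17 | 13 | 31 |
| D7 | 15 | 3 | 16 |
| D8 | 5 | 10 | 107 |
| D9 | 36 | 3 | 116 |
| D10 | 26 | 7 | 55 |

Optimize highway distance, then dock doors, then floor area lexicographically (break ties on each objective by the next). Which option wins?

D9

First minimize highway distance: best is 3, kept {D7, D9}.
Then maximize dock doors: best is 36, kept {D9}.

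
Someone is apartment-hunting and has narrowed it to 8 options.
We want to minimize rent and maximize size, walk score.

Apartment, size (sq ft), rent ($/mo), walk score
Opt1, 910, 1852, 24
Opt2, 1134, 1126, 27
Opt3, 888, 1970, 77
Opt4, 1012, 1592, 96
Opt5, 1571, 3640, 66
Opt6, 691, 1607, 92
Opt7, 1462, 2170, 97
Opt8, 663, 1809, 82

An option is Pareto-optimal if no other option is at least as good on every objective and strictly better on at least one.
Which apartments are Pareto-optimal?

Opt2, Opt4, Opt5, Opt7

Opt1: dominated by Opt2 (size 1134≥910, rent 1126≤1852, walk score 27≥24).
Opt2: not dominated (best rent).
Opt3: dominated by Opt4 (size 1012≥888, rent 1592≤1970, walk score 96≥77).
Opt4: not dominated.
Opt5: not dominated (best size).
Opt6: dominated by Opt4 (size 1012≥691, rent 1592≤1607, walk score 96≥92).
Opt7: not dominated (best walk score).
Opt8: dominated by Opt4 (size 1012≥663, rent 1592≤1809, walk score 96≥82).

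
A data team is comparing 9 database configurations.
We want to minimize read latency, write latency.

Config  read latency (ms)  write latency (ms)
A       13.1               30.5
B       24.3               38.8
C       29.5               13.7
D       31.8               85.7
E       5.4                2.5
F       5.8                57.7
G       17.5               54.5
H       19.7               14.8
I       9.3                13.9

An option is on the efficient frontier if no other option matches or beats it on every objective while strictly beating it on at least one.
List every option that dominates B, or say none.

A, E, H, I

A: read latency 13.1≤24.3, write latency 30.5≤38.8 — dominates B.
E: read latency 5.4≤24.3, write latency 2.5≤38.8 — dominates B.
H: read latency 19.7≤24.3, write latency 14.8≤38.8 — dominates B.
I: read latency 9.3≤24.3, write latency 13.9≤38.8 — dominates B.
Others (C, D, F, G) are each worse than B on at least one objective.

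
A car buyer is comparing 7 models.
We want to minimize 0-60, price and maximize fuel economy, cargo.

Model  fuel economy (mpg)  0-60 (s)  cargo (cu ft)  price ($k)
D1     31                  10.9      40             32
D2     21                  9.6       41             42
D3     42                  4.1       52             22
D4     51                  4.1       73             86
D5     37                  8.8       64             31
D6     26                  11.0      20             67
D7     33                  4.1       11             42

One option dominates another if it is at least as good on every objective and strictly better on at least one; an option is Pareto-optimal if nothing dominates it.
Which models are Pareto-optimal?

D1: dominated by D3 (fuel economy 42≥31, 0-60 4.1≤10.9, cargo 52≥40, price 22≤32).
D2: dominated by D3 (fuel economy 42≥21, 0-60 4.1≤9.6, cargo 52≥41, price 22≤42).
D3: not dominated (best price).
D4: not dominated (best fuel economy).
D5: not dominated.
D6: dominated by D1 (fuel economy 31≥26, 0-60 10.9≤11.0, cargo 40≥20, price 32≤67).
D7: dominated by D3 (fuel economy 42≥33, 0-60 4.1≤4.1, cargo 52≥11, price 22≤42).

D3, D4, D5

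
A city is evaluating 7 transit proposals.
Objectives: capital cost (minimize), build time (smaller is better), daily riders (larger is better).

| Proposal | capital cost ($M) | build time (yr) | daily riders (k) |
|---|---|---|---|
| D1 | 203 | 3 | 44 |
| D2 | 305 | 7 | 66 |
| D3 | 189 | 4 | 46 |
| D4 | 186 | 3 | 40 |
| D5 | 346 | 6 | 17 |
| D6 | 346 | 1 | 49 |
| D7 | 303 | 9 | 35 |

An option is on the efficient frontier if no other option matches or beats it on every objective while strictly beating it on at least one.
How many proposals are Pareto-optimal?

D1: not dominated.
D2: not dominated (best daily riders).
D3: not dominated.
D4: not dominated (best capital cost).
D5: dominated by D1 (capital cost 203≤346, build time 3≤6, daily riders 44≥17).
D6: not dominated (best build time).
D7: dominated by D1 (capital cost 203≤303, build time 3≤9, daily riders 44≥35).
Pareto-optimal: D1, D2, D3, D4, D6 → 5.

5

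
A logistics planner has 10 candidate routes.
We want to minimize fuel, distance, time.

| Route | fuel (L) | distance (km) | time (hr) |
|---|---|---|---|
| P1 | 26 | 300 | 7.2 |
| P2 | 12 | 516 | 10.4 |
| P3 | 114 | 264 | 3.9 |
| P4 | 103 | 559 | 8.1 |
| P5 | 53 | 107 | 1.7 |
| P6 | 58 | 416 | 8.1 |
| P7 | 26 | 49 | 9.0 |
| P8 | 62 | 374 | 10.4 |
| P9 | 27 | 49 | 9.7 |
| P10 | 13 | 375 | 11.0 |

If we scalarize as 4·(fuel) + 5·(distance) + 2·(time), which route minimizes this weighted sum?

P7

P1: 4·26 + 5·300 + 2·7.2 = 1618.4
P2: 4·12 + 5·516 + 2·10.4 = 2648.8
P3: 4·114 + 5·264 + 2·3.9 = 1783.8
P4: 4·103 + 5·559 + 2·8.1 = 3223.2
P5: 4·53 + 5·107 + 2·1.7 = 750.4
P6: 4·58 + 5·416 + 2·8.1 = 2328.2
P7: 4·26 + 5·49 + 2·9.0 = 367.0
P8: 4·62 + 5·374 + 2·10.4 = 2138.8
P9: 4·27 + 5·49 + 2·9.7 = 372.4
P10: 4·13 + 5·375 + 2·11.0 = 1949.0
Lowest: P7 at 367.0.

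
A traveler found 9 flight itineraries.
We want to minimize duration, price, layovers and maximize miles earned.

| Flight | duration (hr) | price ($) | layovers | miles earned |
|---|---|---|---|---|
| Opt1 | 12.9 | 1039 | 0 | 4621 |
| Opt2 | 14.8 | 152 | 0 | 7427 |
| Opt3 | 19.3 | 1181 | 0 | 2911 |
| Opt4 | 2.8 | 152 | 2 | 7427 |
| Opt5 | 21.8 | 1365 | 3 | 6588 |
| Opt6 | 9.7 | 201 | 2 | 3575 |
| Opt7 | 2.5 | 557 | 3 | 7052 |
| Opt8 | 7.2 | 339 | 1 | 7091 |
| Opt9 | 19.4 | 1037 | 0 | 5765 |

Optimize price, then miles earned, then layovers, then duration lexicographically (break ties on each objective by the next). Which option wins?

First minimize price: best is 152, kept {Opt2, Opt4}.
Then maximize miles earned: best is 7427, kept {Opt2, Opt4}.
Then minimize layovers: best is 0, kept {Opt2}.

Opt2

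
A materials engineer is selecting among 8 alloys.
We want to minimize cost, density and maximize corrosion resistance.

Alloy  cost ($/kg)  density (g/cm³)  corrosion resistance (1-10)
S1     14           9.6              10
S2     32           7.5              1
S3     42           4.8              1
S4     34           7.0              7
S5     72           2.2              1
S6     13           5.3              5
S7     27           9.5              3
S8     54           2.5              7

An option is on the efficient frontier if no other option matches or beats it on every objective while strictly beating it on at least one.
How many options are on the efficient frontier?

S1: not dominated (best corrosion resistance).
S2: dominated by S6 (cost 13≤32, density 5.3≤7.5, corrosion resistance 5≥1).
S3: not dominated.
S4: not dominated.
S5: not dominated (best density).
S6: not dominated (best cost).
S7: dominated by S6 (cost 13≤27, density 5.3≤9.5, corrosion resistance 5≥3).
S8: not dominated.
Pareto-optimal: S1, S3, S4, S5, S6, S8 → 6.

6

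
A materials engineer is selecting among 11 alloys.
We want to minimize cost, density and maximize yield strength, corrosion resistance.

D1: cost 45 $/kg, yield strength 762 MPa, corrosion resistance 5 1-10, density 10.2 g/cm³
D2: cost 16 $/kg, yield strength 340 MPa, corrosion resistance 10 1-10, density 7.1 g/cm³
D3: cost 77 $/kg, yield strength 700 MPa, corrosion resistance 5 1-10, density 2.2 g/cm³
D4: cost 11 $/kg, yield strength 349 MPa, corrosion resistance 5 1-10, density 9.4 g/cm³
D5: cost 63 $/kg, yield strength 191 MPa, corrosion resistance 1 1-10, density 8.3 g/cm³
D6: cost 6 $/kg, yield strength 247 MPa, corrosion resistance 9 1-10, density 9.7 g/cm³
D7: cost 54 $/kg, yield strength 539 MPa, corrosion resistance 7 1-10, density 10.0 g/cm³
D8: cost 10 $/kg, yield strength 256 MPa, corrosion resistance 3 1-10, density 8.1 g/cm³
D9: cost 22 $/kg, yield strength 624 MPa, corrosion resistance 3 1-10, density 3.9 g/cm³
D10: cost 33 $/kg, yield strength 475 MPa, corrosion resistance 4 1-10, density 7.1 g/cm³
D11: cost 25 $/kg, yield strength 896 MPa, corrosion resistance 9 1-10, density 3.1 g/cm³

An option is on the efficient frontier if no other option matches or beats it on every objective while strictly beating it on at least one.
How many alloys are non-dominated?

7

D1: dominated by D11 (cost 25≤45, yield strength 896≥762, corrosion resistance 9≥5, density 3.1≤10.2).
D2: not dominated (best corrosion resistance).
D3: not dominated (best density).
D4: not dominated.
D5: dominated by D2 (cost 16≤63, yield strength 340≥191, corrosion resistance 10≥1, density 7.1≤8.3).
D6: not dominated (best cost).
D7: dominated by D11 (cost 25≤54, yield strength 896≥539, corrosion resistance 9≥7, density 3.1≤10.0).
D8: not dominated.
D9: not dominated.
D10: dominated by D11 (cost 25≤33, yield strength 896≥475, corrosion resistance 9≥4, density 3.1≤7.1).
D11: not dominated (best yield strength).
Pareto-optimal: D2, D3, D4, D6, D8, D9, D11 → 7.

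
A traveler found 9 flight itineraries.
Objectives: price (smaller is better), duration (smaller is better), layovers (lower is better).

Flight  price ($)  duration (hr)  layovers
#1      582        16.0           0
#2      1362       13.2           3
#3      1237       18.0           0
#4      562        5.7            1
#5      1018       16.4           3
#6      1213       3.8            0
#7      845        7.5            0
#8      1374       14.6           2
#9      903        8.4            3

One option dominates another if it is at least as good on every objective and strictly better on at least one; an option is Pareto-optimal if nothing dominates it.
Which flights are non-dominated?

#1, #4, #6, #7

#1: not dominated.
#2: dominated by #4 (price 562≤1362, duration 5.7≤13.2, layovers 1≤3).
#3: dominated by #1 (price 582≤1237, duration 16.0≤18.0, layovers 0≤0).
#4: not dominated (best price).
#5: dominated by #1 (price 582≤1018, duration 16.0≤16.4, layovers 0≤3).
#6: not dominated (best duration).
#7: not dominated.
#8: dominated by #4 (price 562≤1374, duration 5.7≤14.6, layovers 1≤2).
#9: dominated by #4 (price 562≤903, duration 5.7≤8.4, layovers 1≤3).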